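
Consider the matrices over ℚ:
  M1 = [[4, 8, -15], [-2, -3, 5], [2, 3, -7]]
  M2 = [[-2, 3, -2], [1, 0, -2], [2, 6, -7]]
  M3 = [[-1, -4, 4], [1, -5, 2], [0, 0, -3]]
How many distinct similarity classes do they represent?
2 classes: {M1}, {M2, M3}

Characteristic polynomials: χ_{M1} = (x + 2)^3, χ_{M2} = (x + 3)^3, χ_{M3} = (x + 3)^3.

{M1}: invariant factors (x + 2)^3.

{M2, M3}: invariant factors x + 3, (x + 3)^2.

Matrices are similar if and only if their invariant-factor lists agree; the partition into similarity classes is {M1}, {M2, M3}.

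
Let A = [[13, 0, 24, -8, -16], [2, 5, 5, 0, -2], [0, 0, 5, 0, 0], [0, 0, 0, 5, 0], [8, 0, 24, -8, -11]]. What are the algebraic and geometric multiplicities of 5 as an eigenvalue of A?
algebraic multiplicity 4, geometric multiplicity 3

The characteristic polynomial is (x - 5)^4(x + 3), so the factor x - 5 appears with exponent 4: the algebraic multiplicity is 4.

rank(A - 5I) = 2, so the eigenspace has dimension 5 - 2 = 3: the geometric multiplicity is 3.

Since 3 < 4, A is not diagonalizable.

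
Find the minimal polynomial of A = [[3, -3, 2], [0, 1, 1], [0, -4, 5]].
The characteristic polynomial factors as (x - 3)^3. The minimal polynomial is ∏(x - λ)^{k_λ} where k_λ is the size of the largest Jordan block at λ.

For λ = 3: rank(A - 3I) = 2, and the largest Jordan block has size 3 (the smallest k with rank((A - 3I)^k) = rank((A - 3I)^(k+1))).

So m_A(x) = (x - 3)^3.

m_A(x) = (x - 3)^3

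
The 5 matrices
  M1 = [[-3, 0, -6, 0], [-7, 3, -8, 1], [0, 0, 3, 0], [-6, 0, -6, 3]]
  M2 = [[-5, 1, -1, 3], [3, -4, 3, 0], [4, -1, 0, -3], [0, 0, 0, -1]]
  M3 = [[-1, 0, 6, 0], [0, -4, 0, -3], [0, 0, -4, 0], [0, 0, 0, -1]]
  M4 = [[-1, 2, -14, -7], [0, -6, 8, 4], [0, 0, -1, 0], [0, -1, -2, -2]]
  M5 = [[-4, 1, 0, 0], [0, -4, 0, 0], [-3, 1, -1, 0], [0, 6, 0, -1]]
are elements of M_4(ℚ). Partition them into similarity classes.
Characteristic polynomials: χ_{M1} = (x - 3)^3(x + 3), χ_{M2} = (x + 1)^2(x + 4)^2, χ_{M3} = (x + 1)^2(x + 4)^2, χ_{M4} = (x + 1)^2(x + 4)^2, χ_{M5} = (x + 1)^2(x + 4)^2.

{M1}: invariant factors x - 3, (x - 3)^2(x + 3).

{M2, M4, M5}: invariant factors x + 1, (x + 1)(x + 4)^2.

{M3}: invariant factors (x + 1)(x + 4), (x + 1)(x + 4).

Matrices are similar if and only if their invariant-factor lists agree; the partition into similarity classes is {M1}, {M2, M4, M5}, {M3}.

3 classes: {M1}, {M2, M4, M5}, {M3}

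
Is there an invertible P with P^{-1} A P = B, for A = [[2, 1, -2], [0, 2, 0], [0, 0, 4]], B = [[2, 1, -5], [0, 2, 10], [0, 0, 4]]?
Yes.

Two matrices over a field are similar if and only if they have the same invariant factors.

Both A and B have characteristic polynomial (x - 4)(x - 2)^2 and minimal polynomial (x - 4)(x - 2)^2. Computing further, both have invariant factors (x - 4)(x - 2)^2. Hence A and B are similar.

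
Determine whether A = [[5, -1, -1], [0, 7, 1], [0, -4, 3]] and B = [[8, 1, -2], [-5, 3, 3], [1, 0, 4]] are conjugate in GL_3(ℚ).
Two matrices over a field are similar if and only if they have the same invariant factors.

Both A and B have characteristic polynomial (x - 5)^3 and minimal polynomial (x - 5)^3. Computing further, both have invariant factors (x - 5)^3. Hence A and B are similar.

Yes.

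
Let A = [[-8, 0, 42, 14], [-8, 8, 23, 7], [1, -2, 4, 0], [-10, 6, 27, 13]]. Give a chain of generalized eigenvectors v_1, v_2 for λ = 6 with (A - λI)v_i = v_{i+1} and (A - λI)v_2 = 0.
We seek v_1 ∈ ker((A - 6I)^2) \ ker(A - 6I), then set v_{i+1} = (A - 6I) v_i.

One such chain is v_1 = [[1, 1, 0, 1]]^T, v_2 = [[0, 1, -1, 3]]^T. Check: (A - 6I) v_2 = [[0, 0, 0, 0]]^T = 0.

v_1 = [[1, 1, 0, 1]]^T, v_2 = [[0, 1, -1, 3]]^T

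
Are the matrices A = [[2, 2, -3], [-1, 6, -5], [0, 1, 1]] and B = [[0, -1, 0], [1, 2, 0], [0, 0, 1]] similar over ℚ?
No.

trace(A) = 9 but trace(B) = 3. The trace is a similarity invariant, so A and B are not similar.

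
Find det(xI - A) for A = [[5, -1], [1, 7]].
xI - A = [[x - 5, 1], [-1, x - 7]].

Expanding det(xI - A) along the first row:
det(xI - A) = + (x - 5)·det([[x - 7]]) - (1)·det([[-1]]).

Evaluating gives χ_A(x) = x^2 - 12x + 36 = (x - 6)^2.

χ_A(x) = (x - 6)^2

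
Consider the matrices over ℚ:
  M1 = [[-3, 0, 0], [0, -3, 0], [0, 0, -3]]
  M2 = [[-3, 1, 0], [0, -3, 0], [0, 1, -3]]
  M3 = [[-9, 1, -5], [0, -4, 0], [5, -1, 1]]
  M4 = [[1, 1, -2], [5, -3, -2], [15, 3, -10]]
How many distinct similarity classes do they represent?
3 classes: {M1}, {M2}, {M3, M4}

Characteristic polynomials: χ_{M1} = (x + 3)^3, χ_{M2} = (x + 3)^3, χ_{M3} = (x + 4)^3, χ_{M4} = (x + 4)^3.

{M1}: invariant factors x + 3, x + 3, x + 3.

{M2}: invariant factors x + 3, (x + 3)^2.

{M3, M4}: invariant factors x + 4, (x + 4)^2.

Matrices are similar if and only if their invariant-factor lists agree; the partition into similarity classes is {M1}, {M2}, {M3, M4}.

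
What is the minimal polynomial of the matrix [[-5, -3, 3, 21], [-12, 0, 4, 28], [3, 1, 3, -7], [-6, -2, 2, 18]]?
m_A(x) = (x - 4)^2

The characteristic polynomial factors as (x - 4)^4. The minimal polynomial is ∏(x - λ)^{k_λ} where k_λ is the size of the largest Jordan block at λ.

For λ = 4: rank(A - 4I) = 1, and the largest Jordan block has size 2 (the smallest k with rank((A - 4I)^k) = rank((A - 4I)^(k+1))).

So m_A(x) = (x - 4)^2.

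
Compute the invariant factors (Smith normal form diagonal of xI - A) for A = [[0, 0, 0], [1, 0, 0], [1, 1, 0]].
The Jordan structure of A has elementary divisors x^3. Arranging the block sizes at each eigenvalue in decreasing order and taking row products gives the invariant factors.

Invariant factors (smallest first, each dividing the next): x^3.

Check: the last factor x^3 is the minimal polynomial, and the product x^3 is the characteristic polynomial.

x^3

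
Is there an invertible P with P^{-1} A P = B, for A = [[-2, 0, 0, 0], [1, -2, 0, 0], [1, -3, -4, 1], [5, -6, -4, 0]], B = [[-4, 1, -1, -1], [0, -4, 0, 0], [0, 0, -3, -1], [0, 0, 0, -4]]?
No.

trace(A) = -8 but trace(B) = -15. The trace is a similarity invariant, so A and B are not similar.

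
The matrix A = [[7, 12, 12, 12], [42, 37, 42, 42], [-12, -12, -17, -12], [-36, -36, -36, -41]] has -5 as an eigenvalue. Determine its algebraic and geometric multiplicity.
The characteristic polynomial is (x - 1)(x + 5)^3, so the factor x + 5 appears with exponent 3: the algebraic multiplicity is 3.

rank(A + 5I) = 1, so the eigenspace has dimension 4 - 1 = 3: the geometric multiplicity is 3.

algebraic multiplicity 3, geometric multiplicity 3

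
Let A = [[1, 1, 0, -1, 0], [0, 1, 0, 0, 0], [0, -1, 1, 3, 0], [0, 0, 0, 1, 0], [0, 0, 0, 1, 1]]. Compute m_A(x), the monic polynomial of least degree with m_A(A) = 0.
m_A(x) = (x - 1)^2

The characteristic polynomial factors as (x - 1)^5. The minimal polynomial is ∏(x - λ)^{k_λ} where k_λ is the size of the largest Jordan block at λ.

For λ = 1: rank(A - I) = 2, and the largest Jordan block has size 2 (the smallest k with rank((A - I)^k) = rank((A - I)^(k+1))).

So m_A(x) = (x - 1)^2.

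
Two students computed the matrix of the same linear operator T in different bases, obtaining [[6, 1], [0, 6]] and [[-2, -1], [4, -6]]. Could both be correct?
trace(A) = 12 but trace(B) = -8. The trace is a similarity invariant, so A and B are not similar.

No.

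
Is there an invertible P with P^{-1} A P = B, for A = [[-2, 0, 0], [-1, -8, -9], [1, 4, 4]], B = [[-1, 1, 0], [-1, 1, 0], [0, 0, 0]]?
No.

trace(A) = -6 but trace(B) = 0. The trace is a similarity invariant, so A and B are not similar.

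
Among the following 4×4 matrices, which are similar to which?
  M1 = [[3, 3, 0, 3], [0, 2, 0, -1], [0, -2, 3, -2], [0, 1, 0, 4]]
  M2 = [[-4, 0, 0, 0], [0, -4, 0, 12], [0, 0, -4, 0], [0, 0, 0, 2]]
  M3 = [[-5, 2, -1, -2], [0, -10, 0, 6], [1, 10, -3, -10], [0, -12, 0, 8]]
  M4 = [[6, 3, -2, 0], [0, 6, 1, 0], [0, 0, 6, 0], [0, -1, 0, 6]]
4 classes: {M1}, {M2}, {M3}, {M4}

Characteristic polynomials: χ_{M1} = (x - 3)^4, χ_{M2} = (x - 2)(x + 4)^3, χ_{M3} = (x - 2)(x + 4)^3, χ_{M4} = (x - 6)^4.

{M1}: invariant factors x - 3, x - 3, (x - 3)^2.

{M2}: invariant factors x + 4, x + 4, (x - 2)(x + 4).

{M3}: invariant factors x + 4, (x - 2)(x + 4)^2.

{M4}: invariant factors x - 6, (x - 6)^3.

Matrices are similar if and only if their invariant-factor lists agree; the partition into similarity classes is {M1}, {M2}, {M3}, {M4}.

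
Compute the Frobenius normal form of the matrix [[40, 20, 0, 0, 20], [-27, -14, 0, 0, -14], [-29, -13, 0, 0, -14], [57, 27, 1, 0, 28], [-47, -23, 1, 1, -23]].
The invariant factors of A (the non-unit diagonal entries of the Smith normal form of xI - A over ℚ[x]) are (x - 5)(x + 2)(x^3 - 4x + 2), each dividing the next. The characteristic polynomial is their product, (x - 5)(x + 2)(x^3 - 4x + 2).

The rational canonical form is the block-diagonal matrix of companion matrices C(f_i):
R = [[0, 0, 0, 0, 20], [1, 0, 0, 0, -34], [0, 1, 0, 0, -14], [0, 0, 1, 0, 14], [0, 0, 0, 1, 3]].

Note the characteristic polynomial does not split into linear factors over ℚ, so A has no Jordan form over ℚ; the rational canonical form exists over any field.

R = [[0, 0, 0, 0, 20], [1, 0, 0, 0, -34], [0, 1, 0, 0, -14], [0, 0, 1, 0, 14], [0, 0, 0, 1, 3]]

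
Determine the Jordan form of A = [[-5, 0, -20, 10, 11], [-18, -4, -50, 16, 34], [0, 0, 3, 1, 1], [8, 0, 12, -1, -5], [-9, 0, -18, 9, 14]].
J = [[-4, 0, 0, 0, 0], [0, -4, 0, 0, 0], [0, 0, 5, 1, 0], [0, 0, 0, 5, 1], [0, 0, 0, 0, 5]]

The characteristic polynomial is det(xI - A) = (x - 5)^3(x + 4)^2, so the eigenvalues are -4 (algebraic multiplicity 2), 5 (algebraic multiplicity 3).

For λ = -4: rank(A + 4I) = 3. The eigenspace has dimension 5 - 3 = 2, so there are 2 Jordan blocks; the rank sequence gives block sizes [1, 1].

For λ = 5: rank(A - 5I) = 4, rank((A - 5I)^2) = 3, rank((A - 5I)^3) = 2. The eigenspace has dimension 5 - 4 = 1, so there is 1 Jordan block; the rank sequence gives block sizes [3].

Assembling the blocks gives the Jordan form J above.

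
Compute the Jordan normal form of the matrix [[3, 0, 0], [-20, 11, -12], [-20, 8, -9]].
The characteristic polynomial is det(xI - A) = (x - 3)^2(x + 1), so the eigenvalues are -1 (algebraic multiplicity 1), 3 (algebraic multiplicity 2).

For λ = -1: algebraic multiplicity 1 gives one 1×1 block.

For λ = 3: rank(A - 3I) = 1. The eigenspace has dimension 3 - 1 = 2, so there are 2 Jordan blocks; the rank sequence gives block sizes [1, 1].

Assembling the blocks gives the Jordan form J above.

J = [[-1, 0, 0], [0, 3, 0], [0, 0, 3]]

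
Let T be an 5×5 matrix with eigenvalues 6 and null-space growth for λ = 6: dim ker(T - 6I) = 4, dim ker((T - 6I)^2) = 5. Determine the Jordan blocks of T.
λ = 6: successive nullity increments [4, 1] count blocks of size ≥ k; block sizes are [2, 1, 1, 1].

Jordan blocks: (6, 2), (6, 1), (6, 1), (6, 1)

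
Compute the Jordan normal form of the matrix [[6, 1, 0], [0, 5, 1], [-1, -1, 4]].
The characteristic polynomial is det(xI - A) = (x - 5)^3, so the eigenvalues are 5 (algebraic multiplicity 3).

For λ = 5: rank(A - 5I) = 2, rank((A - 5I)^2) = 1, rank((A - 5I)^3) = 0. The eigenspace has dimension 3 - 2 = 1, so there is 1 Jordan block; the rank sequence gives block sizes [3].

Assembling the blocks gives the Jordan form J above.

J = [[5, 1, 0], [0, 5, 1], [0, 0, 5]]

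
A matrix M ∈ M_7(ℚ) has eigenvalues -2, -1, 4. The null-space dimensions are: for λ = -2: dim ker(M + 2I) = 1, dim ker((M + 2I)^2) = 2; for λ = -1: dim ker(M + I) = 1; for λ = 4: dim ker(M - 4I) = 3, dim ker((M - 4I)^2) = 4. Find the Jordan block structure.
Jordan blocks: (-2, 2), (-1, 1), (4, 2), (4, 1), (4, 1)

λ = -2: successive nullity increments [1, 1] count blocks of size ≥ k; block sizes are [2].
λ = -1: successive nullity increments [1] count blocks of size ≥ k; block sizes are [1].
λ = 4: successive nullity increments [3, 1] count blocks of size ≥ k; block sizes are [2, 1, 1].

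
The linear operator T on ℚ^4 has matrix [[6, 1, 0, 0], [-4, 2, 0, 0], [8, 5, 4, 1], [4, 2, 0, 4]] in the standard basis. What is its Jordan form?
The characteristic polynomial is det(xI - A) = (x - 4)^4, so the eigenvalues are 4 (algebraic multiplicity 4).

For λ = 4: rank(A - 4I) = 2, rank((A - 4I)^2) = 0. The eigenspace has dimension 4 - 2 = 2, so there are 2 Jordan blocks; the rank sequence gives block sizes [2, 2].

Assembling the blocks gives the Jordan form J above.

J = [[4, 1, 0, 0], [0, 4, 0, 0], [0, 0, 4, 1], [0, 0, 0, 4]]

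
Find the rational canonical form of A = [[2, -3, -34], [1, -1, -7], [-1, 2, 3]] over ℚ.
The invariant factors of A (the non-unit diagonal entries of the Smith normal form of xI - A over ℚ[x]) are (x - 6)(x^2 + 2x - 4), each dividing the next. The characteristic polynomial is their product, (x - 6)(x^2 + 2x - 4).

The rational canonical form is the block-diagonal matrix of companion matrices C(f_i):
R = [[0, 0, -24], [1, 0, 16], [0, 1, 4]].

Note the characteristic polynomial does not split into linear factors over ℚ, so A has no Jordan form over ℚ; the rational canonical form exists over any field.

R = [[0, 0, -24], [1, 0, 16], [0, 1, 4]]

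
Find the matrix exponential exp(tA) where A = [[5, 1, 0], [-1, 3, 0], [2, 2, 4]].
e^{tA} = [[(t + 1)*e^{4*t}, t*e^{4*t}, 0], [-t*e^{4*t}, (1 - t)*e^{4*t}, 0], [2*t*e^{4*t}, 2*t*e^{4*t}, e^{4*t}]]

A has Jordan form J = [[4, 1, 0], [0, 4, 0], [0, 0, 4]] with A = PJP^{-1}, so e^{tA} = P e^{tJ} P^{-1}.

For a Jordan block J_k(λ), e^{tJ_k(λ)} = e^{λt} · (I + tN + t^2 N^2/2! + ... + t^{k-1} N^{k-1}/(k-1)!) where N is the nilpotent superdiagonal part.

Assembling the blocks and conjugating back gives the entries of e^{tA} as shown above.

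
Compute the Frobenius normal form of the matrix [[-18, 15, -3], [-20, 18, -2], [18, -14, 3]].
The invariant factors of A (the non-unit diagonal entries of the Smith normal form of xI - A over ℚ[x]) are (x - 4)(x^2 + x + 6), each dividing the next. The characteristic polynomial is their product, (x - 4)(x^2 + x + 6).

The rational canonical form is the block-diagonal matrix of companion matrices C(f_i):
R = [[0, 0, 24], [1, 0, -2], [0, 1, 3]].

Note the characteristic polynomial does not split into linear factors over ℚ, so A has no Jordan form over ℚ; the rational canonical form exists over any field.

R = [[0, 0, 24], [1, 0, -2], [0, 1, 3]]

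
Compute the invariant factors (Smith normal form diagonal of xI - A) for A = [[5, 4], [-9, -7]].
The Jordan structure of A has elementary divisors (x + 1)^2. Arranging the block sizes at each eigenvalue in decreasing order and taking row products gives the invariant factors.

Invariant factors (smallest first, each dividing the next): (x + 1)^2.

Check: the last factor (x + 1)^2 is the minimal polynomial, and the product (x + 1)^2 is the characteristic polynomial.

(x + 1)^2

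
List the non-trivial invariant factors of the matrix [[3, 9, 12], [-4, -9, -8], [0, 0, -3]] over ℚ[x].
The Jordan structure of A has elementary divisors (x + 3)^2, (x + 3). Arranging the block sizes at each eigenvalue in decreasing order and taking row products gives the invariant factors.

Invariant factors (smallest first, each dividing the next): x + 3, (x + 3)^2.

Check: the last factor (x + 3)^2 is the minimal polynomial, and the product (x + 3)^3 is the characteristic polynomial.

x + 3, (x + 3)^2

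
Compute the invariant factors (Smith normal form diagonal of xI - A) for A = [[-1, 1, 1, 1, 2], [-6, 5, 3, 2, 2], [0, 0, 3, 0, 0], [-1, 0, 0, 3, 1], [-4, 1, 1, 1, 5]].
(x - 3)^2, (x - 3)^3

The Jordan structure of A has elementary divisors (x - 3)^3, (x - 3)^2. Arranging the block sizes at each eigenvalue in decreasing order and taking row products gives the invariant factors.

Invariant factors (smallest first, each dividing the next): (x - 3)^2, (x - 3)^3.

Check: the last factor (x - 3)^3 is the minimal polynomial, and the product (x - 3)^5 is the characteristic polynomial.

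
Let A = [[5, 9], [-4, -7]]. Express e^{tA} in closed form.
e^{tA} = [[(6*t + 1)*e^{-t}, 9*t*e^{-t}], [-4*t*e^{-t}, (1 - 6*t)*e^{-t}]]

A has Jordan form J = [[-1, 1], [0, -1]] with A = PJP^{-1}, so e^{tA} = P e^{tJ} P^{-1}.

For a Jordan block J_k(λ), e^{tJ_k(λ)} = e^{λt} · (I + tN + t^2 N^2/2! + ... + t^{k-1} N^{k-1}/(k-1)!) where N is the nilpotent superdiagonal part.

Assembling the blocks and conjugating back gives the entries of e^{tA} as shown above.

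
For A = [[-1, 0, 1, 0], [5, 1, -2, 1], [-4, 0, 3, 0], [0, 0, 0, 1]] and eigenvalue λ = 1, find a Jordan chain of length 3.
v_1 = [[0, 0, 1, 1]]^T, v_2 = [[1, -1, 2, 0]]^T, v_3 = [[0, 1, 0, 0]]^T

We seek v_1 ∈ ker((A - I)^3) \ ker((A - I)^2), then set v_{i+1} = (A - I) v_i.

One such chain is v_1 = [[0, 0, 1, 1]]^T, v_2 = [[1, -1, 2, 0]]^T, v_3 = [[0, 1, 0, 0]]^T. Check: (A - I) v_3 = [[0, 0, 0, 0]]^T = 0.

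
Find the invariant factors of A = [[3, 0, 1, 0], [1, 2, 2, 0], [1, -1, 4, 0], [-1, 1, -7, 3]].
x - 3, (x - 3)^3

The Jordan structure of A has elementary divisors (x - 3)^3, (x - 3). Arranging the block sizes at each eigenvalue in decreasing order and taking row products gives the invariant factors.

Invariant factors (smallest first, each dividing the next): x - 3, (x - 3)^3.

Check: the last factor (x - 3)^3 is the minimal polynomial, and the product (x - 3)^4 is the characteristic polynomial.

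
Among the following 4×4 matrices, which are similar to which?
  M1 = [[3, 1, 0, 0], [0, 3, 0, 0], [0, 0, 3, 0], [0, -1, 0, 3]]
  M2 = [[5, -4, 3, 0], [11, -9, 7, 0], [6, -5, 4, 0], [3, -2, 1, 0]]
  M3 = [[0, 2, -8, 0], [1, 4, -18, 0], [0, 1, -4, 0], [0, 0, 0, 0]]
Characteristic polynomials: χ_{M1} = (x - 3)^4, χ_{M2} = x^4, χ_{M3} = x^4.

{M1}: invariant factors x - 3, x - 3, (x - 3)^2.

{M2, M3}: invariant factors x, x^3.

Matrices are similar if and only if their invariant-factor lists agree; the partition into similarity classes is {M1}, {M2, M3}.

2 classes: {M1}, {M2, M3}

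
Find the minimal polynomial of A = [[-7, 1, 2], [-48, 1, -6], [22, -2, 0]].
The characteristic polynomial factors as (x - 4)(x + 5)^2. The minimal polynomial is ∏(x - λ)^{k_λ} where k_λ is the size of the largest Jordan block at λ.

For λ = -5: rank(A + 5I) = 2, and the largest Jordan block has size 2 (the smallest k with rank((A + 5I)^k) = rank((A + 5I)^(k+1))).
For λ = 4: rank(A - 4I) = 2, and the largest Jordan block has size 1 (the smallest k with rank((A - 4I)^k) = rank((A - 4I)^(k+1))).

So m_A(x) = (x - 4)(x + 5)^2.

m_A(x) = (x - 4)(x + 5)^2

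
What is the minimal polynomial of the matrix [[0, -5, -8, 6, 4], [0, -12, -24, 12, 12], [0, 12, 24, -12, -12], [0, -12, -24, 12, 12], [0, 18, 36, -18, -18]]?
The characteristic polynomial factors as x^4(x - 6). The minimal polynomial is ∏(x - λ)^{k_λ} where k_λ is the size of the largest Jordan block at λ.

For λ = 0: rank(A) = 2, and the largest Jordan block has size 2 (the smallest k with rank(A^k) = rank(A^(k+1))).
For λ = 6: rank(A - 6I) = 4, and the largest Jordan block has size 1 (the smallest k with rank((A - 6I)^k) = rank((A - 6I)^(k+1))).

So m_A(x) = x^2(x - 6).

m_A(x) = x^2(x - 6)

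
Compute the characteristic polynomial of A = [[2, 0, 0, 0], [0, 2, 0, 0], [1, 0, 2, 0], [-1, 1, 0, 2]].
χ_A(x) = (x - 2)^4

xI - A = [[x - 2, 0, 0, 0], [0, x - 2, 0, 0], [-1, 0, x - 2, 0], [1, -1, 0, x - 2]].

Expanding det(xI - A) along the first row:
det(xI - A) = + (x - 2)·det([[x - 2, 0, 0], [0, x - 2, 0], [-1, 0, x - 2]]) - (0)·det([[0, 0, 0], [-1, x - 2, 0], [1, 0, x - 2]]) + (0)·det([[0, x - 2, 0], [-1, 0, 0], [1, -1, x - 2]]) - (0)·det([[0, x - 2, 0], [-1, 0, x - 2], [1, -1, 0]]).

Evaluating gives χ_A(x) = x^4 - 8x^3 + 24x^2 - 32x + 16 = (x - 2)^4.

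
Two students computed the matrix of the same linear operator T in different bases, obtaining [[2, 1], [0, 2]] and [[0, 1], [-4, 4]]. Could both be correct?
Two matrices over a field are similar if and only if they have the same invariant factors.

Both A and B have characteristic polynomial (x - 2)^2 and minimal polynomial (x - 2)^2. Computing further, both have invariant factors (x - 2)^2. Hence A and B are similar.

Yes.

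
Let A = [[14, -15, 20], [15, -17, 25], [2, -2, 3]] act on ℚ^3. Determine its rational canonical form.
R = [[0, 0, -9], [1, 0, 12], [0, 1, 0]]

The invariant factors of A (the non-unit diagonal entries of the Smith normal form of xI - A over ℚ[x]) are (x - 3)(x^2 + 3x - 3), each dividing the next. The characteristic polynomial is their product, (x - 3)(x^2 + 3x - 3).

The rational canonical form is the block-diagonal matrix of companion matrices C(f_i):
R = [[0, 0, -9], [1, 0, 12], [0, 1, 0]].

Note the characteristic polynomial does not split into linear factors over ℚ, so A has no Jordan form over ℚ; the rational canonical form exists over any field.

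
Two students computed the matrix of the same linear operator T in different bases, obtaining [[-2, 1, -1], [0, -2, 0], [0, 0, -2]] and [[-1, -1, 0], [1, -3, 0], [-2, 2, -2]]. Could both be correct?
Yes.

Two matrices over a field are similar if and only if they have the same invariant factors.

Both A and B have characteristic polynomial (x + 2)^3 and minimal polynomial (x + 2)^2. Computing further, both have invariant factors x + 2, (x + 2)^2. Hence A and B are similar.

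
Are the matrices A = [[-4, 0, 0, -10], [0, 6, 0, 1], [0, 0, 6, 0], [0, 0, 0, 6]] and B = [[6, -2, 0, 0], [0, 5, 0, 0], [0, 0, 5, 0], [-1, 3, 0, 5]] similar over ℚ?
No.

trace(A) = 14 but trace(B) = 21. The trace is a similarity invariant, so A and B are not similar.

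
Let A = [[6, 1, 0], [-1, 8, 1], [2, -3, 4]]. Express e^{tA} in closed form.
e^{tA} = [[(2 - t^2)*e^{6*t}/2, t*(t + 1)*e^{6*t}, t^2*e^{6*t}/2], [-t*e^{6*t}, (2*t + 1)*e^{6*t}, t*e^{6*t}], [t*(4 - t)*e^{6*t}/2, t*(t - 3)*e^{6*t}, (t^2 - 4*t + 2)*e^{6*t}/2]]

A has Jordan form J = [[6, 1, 0], [0, 6, 1], [0, 0, 6]] with A = PJP^{-1}, so e^{tA} = P e^{tJ} P^{-1}.

For a Jordan block J_k(λ), e^{tJ_k(λ)} = e^{λt} · (I + tN + t^2 N^2/2! + ... + t^{k-1} N^{k-1}/(k-1)!) where N is the nilpotent superdiagonal part.

Assembling the blocks and conjugating back gives the entries of e^{tA} as shown above.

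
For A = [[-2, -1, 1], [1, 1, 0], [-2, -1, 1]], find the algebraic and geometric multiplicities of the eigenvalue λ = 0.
The characteristic polynomial is x^3, so the factor x appears with exponent 3: the algebraic multiplicity is 3.

rank(A) = 2, so the eigenspace has dimension 3 - 2 = 1: the geometric multiplicity is 1.

Since 1 < 3, A is not diagonalizable.

algebraic multiplicity 3, geometric multiplicity 1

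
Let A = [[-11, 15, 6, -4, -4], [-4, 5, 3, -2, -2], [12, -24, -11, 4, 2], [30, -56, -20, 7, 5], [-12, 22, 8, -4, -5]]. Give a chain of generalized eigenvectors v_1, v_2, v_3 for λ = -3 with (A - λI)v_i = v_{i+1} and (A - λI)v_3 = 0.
v_1 = [[1, 0, 1, -1, 0]]^T, v_2 = [[2, 1, 0, 0, 0]]^T, v_3 = [[-1, 0, 0, 4, -2]]^T

We seek v_1 ∈ ker((A + 3I)^3) \ ker((A + 3I)^2), then set v_{i+1} = (A + 3I) v_i.

One such chain is v_1 = [[1, 0, 1, -1, 0]]^T, v_2 = [[2, 1, 0, 0, 0]]^T, v_3 = [[-1, 0, 0, 4, -2]]^T. Check: (A + 3I) v_3 = [[0, 0, 0, 0, 0]]^T = 0.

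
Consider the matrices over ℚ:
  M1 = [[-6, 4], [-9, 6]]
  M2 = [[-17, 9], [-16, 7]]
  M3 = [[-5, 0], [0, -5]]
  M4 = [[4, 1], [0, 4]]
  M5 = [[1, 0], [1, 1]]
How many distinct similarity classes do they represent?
Characteristic polynomials: χ_{M1} = x^2, χ_{M2} = (x + 5)^2, χ_{M3} = (x + 5)^2, χ_{M4} = (x - 4)^2, χ_{M5} = (x - 1)^2.

{M1}: invariant factors x^2.

{M2}: invariant factors (x + 5)^2.

{M3}: invariant factors x + 5, x + 5.

{M4}: invariant factors (x - 4)^2.

{M5}: invariant factors (x - 1)^2.

Matrices are similar if and only if their invariant-factor lists agree; the partition into similarity classes is {M1}, {M2}, {M3}, {M4}, {M5}.

5 classes: {M1}, {M2}, {M3}, {M4}, {M5}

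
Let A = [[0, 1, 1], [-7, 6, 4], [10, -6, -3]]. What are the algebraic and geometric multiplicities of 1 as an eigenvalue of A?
algebraic multiplicity 3, geometric multiplicity 1

The characteristic polynomial is (x - 1)^3, so the factor x - 1 appears with exponent 3: the algebraic multiplicity is 3.

rank(A - I) = 2, so the eigenspace has dimension 3 - 2 = 1: the geometric multiplicity is 1.

Since 1 < 3, A is not diagonalizable.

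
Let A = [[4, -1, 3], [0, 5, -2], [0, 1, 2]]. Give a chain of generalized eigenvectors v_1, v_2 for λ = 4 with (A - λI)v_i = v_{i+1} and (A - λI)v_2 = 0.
v_1 = [[4, -2, -1]]^T, v_2 = [[-1, 0, 0]]^T

We seek v_1 ∈ ker((A - 4I)^2) \ ker(A - 4I), then set v_{i+1} = (A - 4I) v_i.

One such chain is v_1 = [[4, -2, -1]]^T, v_2 = [[-1, 0, 0]]^T. Check: (A - 4I) v_2 = [[0, 0, 0]]^T = 0.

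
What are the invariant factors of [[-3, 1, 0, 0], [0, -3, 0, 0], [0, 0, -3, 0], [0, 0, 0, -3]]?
x + 3, x + 3, (x + 3)^2

The Jordan structure of A has elementary divisors (x + 3)^2, (x + 3), (x + 3). Arranging the block sizes at each eigenvalue in decreasing order and taking row products gives the invariant factors.

Invariant factors (smallest first, each dividing the next): x + 3, x + 3, (x + 3)^2.

Check: the last factor (x + 3)^2 is the minimal polynomial, and the product (x + 3)^4 is the characteristic polynomial.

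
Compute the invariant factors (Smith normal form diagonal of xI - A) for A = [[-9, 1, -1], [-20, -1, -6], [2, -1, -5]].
(x + 5)^3

The Jordan structure of A has elementary divisors (x + 5)^3. Arranging the block sizes at each eigenvalue in decreasing order and taking row products gives the invariant factors.

Invariant factors (smallest first, each dividing the next): (x + 5)^3.

Check: the last factor (x + 5)^3 is the minimal polynomial, and the product (x + 5)^3 is the characteristic polynomial.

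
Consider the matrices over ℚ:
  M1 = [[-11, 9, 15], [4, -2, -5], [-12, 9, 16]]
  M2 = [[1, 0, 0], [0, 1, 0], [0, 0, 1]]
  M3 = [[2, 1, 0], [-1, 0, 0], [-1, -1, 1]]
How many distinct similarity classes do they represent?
2 classes: {M1, M3}, {M2}

Characteristic polynomials: χ_{M1} = (x - 1)^3, χ_{M2} = (x - 1)^3, χ_{M3} = (x - 1)^3.

{M1, M3}: invariant factors x - 1, (x - 1)^2.

{M2}: invariant factors x - 1, x - 1, x - 1.

Matrices are similar if and only if their invariant-factor lists agree; the partition into similarity classes is {M1, M3}, {M2}.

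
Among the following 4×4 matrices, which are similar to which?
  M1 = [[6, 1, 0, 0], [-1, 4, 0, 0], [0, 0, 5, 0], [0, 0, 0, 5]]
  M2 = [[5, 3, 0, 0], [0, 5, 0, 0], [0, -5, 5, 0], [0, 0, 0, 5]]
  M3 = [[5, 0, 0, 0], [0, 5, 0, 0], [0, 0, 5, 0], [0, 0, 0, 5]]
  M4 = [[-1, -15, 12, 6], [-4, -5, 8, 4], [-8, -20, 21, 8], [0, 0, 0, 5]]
2 classes: {M1, M2, M4}, {M3}

Characteristic polynomials: χ_{M1} = (x - 5)^4, χ_{M2} = (x - 5)^4, χ_{M3} = (x - 5)^4, χ_{M4} = (x - 5)^4.

{M1, M2, M4}: invariant factors x - 5, x - 5, (x - 5)^2.

{M3}: invariant factors x - 5, x - 5, x - 5, x - 5.

Matrices are similar if and only if their invariant-factor lists agree; the partition into similarity classes is {M1, M2, M4}, {M3}.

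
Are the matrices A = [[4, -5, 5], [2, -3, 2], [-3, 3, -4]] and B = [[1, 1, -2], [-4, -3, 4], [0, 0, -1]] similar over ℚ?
Two matrices over a field are similar if and only if they have the same invariant factors.

Both A and B have characteristic polynomial (x + 1)^3 and minimal polynomial (x + 1)^2. Computing further, both have invariant factors x + 1, (x + 1)^2. Hence A and B are similar.

Yes.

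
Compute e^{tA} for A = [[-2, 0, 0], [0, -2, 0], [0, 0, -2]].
e^{tA} = [[e^{-2*t}, 0, 0], [0, e^{-2*t}, 0], [0, 0, e^{-2*t}]]

A has Jordan form J = [[-2, 0, 0], [0, -2, 0], [0, 0, -2]] with A = PJP^{-1}, so e^{tA} = P e^{tJ} P^{-1}.

For a Jordan block J_k(λ), e^{tJ_k(λ)} = e^{λt} · (I + tN + t^2 N^2/2! + ... + t^{k-1} N^{k-1}/(k-1)!) where N is the nilpotent superdiagonal part.

Assembling the blocks and conjugating back gives the entries of e^{tA} as shown above.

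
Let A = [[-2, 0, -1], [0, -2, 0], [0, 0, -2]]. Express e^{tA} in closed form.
A has Jordan form J = [[-2, 1, 0], [0, -2, 0], [0, 0, -2]] with A = PJP^{-1}, so e^{tA} = P e^{tJ} P^{-1}.

For a Jordan block J_k(λ), e^{tJ_k(λ)} = e^{λt} · (I + tN + t^2 N^2/2! + ... + t^{k-1} N^{k-1}/(k-1)!) where N is the nilpotent superdiagonal part.

Assembling the blocks and conjugating back gives the entries of e^{tA} as shown above.

e^{tA} = [[e^{-2*t}, 0, -t*e^{-2*t}], [0, e^{-2*t}, 0], [0, 0, e^{-2*t}]]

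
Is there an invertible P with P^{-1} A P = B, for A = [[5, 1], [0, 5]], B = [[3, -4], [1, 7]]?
Two matrices over a field are similar if and only if they have the same invariant factors.

Both A and B have characteristic polynomial (x - 5)^2 and minimal polynomial (x - 5)^2. Computing further, both have invariant factors (x - 5)^2. Hence A and B are similar.

Yes.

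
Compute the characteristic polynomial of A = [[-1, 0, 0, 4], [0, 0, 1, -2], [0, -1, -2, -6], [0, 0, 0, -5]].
xI - A = [[x + 1, 0, 0, -4], [0, x, -1, 2], [0, 1, x + 2, 6], [0, 0, 0, x + 5]].

Expanding det(xI - A) along the first row:
det(xI - A) = + (x + 1)·det([[x, -1, 2], [1, x + 2, 6], [0, 0, x + 5]]) - (0)·det([[0, -1, 2], [0, x + 2, 6], [0, 0, x + 5]]) + (0)·det([[0, x, 2], [0, 1, 6], [0, 0, x + 5]]) - (-4)·det([[0, x, -1], [0, 1, x + 2], [0, 0, 0]]).

Evaluating gives χ_A(x) = x^4 + 8x^3 + 18x^2 + 16x + 5 = (x + 1)^3(x + 5).

χ_A(x) = (x + 1)^3(x + 5)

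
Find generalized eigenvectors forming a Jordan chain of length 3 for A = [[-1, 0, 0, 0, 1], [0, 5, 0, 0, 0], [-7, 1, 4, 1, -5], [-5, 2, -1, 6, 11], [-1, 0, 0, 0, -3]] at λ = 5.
We seek v_1 ∈ ker((A - 5I)^3) \ ker((A - 5I)^2), then set v_{i+1} = (A - 5I) v_i.

One such chain is v_1 = [[0, 1, 0, -1, 0]]^T, v_2 = [[0, 0, 0, 1, 0]]^T, v_3 = [[0, 0, 1, 1, 0]]^T. Check: (A - 5I) v_3 = [[0, 0, 0, 0, 0]]^T = 0.

v_1 = [[0, 1, 0, -1, 0]]^T, v_2 = [[0, 0, 0, 1, 0]]^T, v_3 = [[0, 0, 1, 1, 0]]^T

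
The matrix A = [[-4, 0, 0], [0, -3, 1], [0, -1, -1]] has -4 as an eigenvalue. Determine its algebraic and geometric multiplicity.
The characteristic polynomial is (x + 2)^2(x + 4), so the factor x + 4 appears with exponent 1: the algebraic multiplicity is 1.

rank(A + 4I) = 2, so the eigenspace has dimension 3 - 2 = 1: the geometric multiplicity is 1.

algebraic multiplicity 1, geometric multiplicity 1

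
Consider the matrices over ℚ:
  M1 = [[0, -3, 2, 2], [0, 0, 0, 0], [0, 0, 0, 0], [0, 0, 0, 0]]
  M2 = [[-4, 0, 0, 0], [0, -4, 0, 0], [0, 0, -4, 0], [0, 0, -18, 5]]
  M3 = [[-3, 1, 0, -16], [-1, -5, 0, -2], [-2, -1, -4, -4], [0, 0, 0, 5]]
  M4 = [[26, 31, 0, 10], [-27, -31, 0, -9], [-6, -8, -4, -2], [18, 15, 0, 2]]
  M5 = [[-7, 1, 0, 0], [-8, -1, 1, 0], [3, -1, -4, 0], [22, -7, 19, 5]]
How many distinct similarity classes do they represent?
Characteristic polynomials: χ_{M1} = x^4, χ_{M2} = (x - 5)(x + 4)^3, χ_{M3} = (x - 5)(x + 4)^3, χ_{M4} = (x - 5)(x + 4)^3, χ_{M5} = (x - 5)(x + 4)^3.

{M1}: invariant factors x, x, x^2.

{M2}: invariant factors x + 4, x + 4, (x - 5)(x + 4).

{M3, M5}: invariant factors (x - 5)(x + 4)^3.

{M4}: invariant factors x + 4, (x - 5)(x + 4)^2.

Matrices are similar if and only if their invariant-factor lists agree; the partition into similarity classes is {M1}, {M2}, {M3, M5}, {M4}.

4 classes: {M1}, {M2}, {M3, M5}, {M4}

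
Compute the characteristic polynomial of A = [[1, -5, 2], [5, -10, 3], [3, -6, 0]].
xI - A = [[x - 1, 5, -2], [-5, x + 10, -3], [-3, 6, x]].

Expanding det(xI - A) along the first row:
det(xI - A) = + (x - 1)·det([[x + 10, -3], [6, x]]) - (5)·det([[-5, -3], [-3, x]]) + (-2)·det([[-5, x + 10], [-3, 6]]).

Evaluating gives χ_A(x) = x^3 + 9x^2 + 27x + 27 = (x + 3)^3.

χ_A(x) = (x + 3)^3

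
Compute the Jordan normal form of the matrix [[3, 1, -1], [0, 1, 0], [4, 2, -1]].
J = [[1, 1, 0], [0, 1, 0], [0, 0, 1]]

The characteristic polynomial is det(xI - A) = (x - 1)^3, so the eigenvalues are 1 (algebraic multiplicity 3).

For λ = 1: rank(A - I) = 1, rank((A - I)^2) = 0. The eigenspace has dimension 3 - 1 = 2, so there are 2 Jordan blocks; the rank sequence gives block sizes [2, 1].

Assembling the blocks gives the Jordan form J above.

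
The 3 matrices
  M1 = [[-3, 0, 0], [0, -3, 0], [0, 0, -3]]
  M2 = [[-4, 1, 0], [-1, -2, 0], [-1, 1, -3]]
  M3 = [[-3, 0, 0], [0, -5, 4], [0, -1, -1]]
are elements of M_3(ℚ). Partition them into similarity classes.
2 classes: {M1}, {M2, M3}

Characteristic polynomials: χ_{M1} = (x + 3)^3, χ_{M2} = (x + 3)^3, χ_{M3} = (x + 3)^3.

{M1}: invariant factors x + 3, x + 3, x + 3.

{M2, M3}: invariant factors x + 3, (x + 3)^2.

Matrices are similar if and only if their invariant-factor lists agree; the partition into similarity classes is {M1}, {M2, M3}.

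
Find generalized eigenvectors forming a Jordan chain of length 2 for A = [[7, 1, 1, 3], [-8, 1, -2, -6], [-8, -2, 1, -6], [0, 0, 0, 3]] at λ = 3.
v_1 = [[0, 1, 0, 0]]^T, v_2 = [[1, -2, -2, 0]]^T

We seek v_1 ∈ ker((A - 3I)^2) \ ker(A - 3I), then set v_{i+1} = (A - 3I) v_i.

One such chain is v_1 = [[0, 1, 0, 0]]^T, v_2 = [[1, -2, -2, 0]]^T. Check: (A - 3I) v_2 = [[0, 0, 0, 0]]^T = 0.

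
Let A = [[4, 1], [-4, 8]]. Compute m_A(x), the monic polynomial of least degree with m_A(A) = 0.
The characteristic polynomial factors as (x - 6)^2. The minimal polynomial is ∏(x - λ)^{k_λ} where k_λ is the size of the largest Jordan block at λ.

For λ = 6: rank(A - 6I) = 1, and the largest Jordan block has size 2 (the smallest k with rank((A - 6I)^k) = rank((A - 6I)^(k+1))).

So m_A(x) = (x - 6)^2.

m_A(x) = (x - 6)^2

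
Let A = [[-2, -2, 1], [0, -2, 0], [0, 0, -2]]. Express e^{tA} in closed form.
e^{tA} = [[e^{-2*t}, -2*t*e^{-2*t}, t*e^{-2*t}], [0, e^{-2*t}, 0], [0, 0, e^{-2*t}]]

A has Jordan form J = [[-2, 1, 0], [0, -2, 0], [0, 0, -2]] with A = PJP^{-1}, so e^{tA} = P e^{tJ} P^{-1}.

For a Jordan block J_k(λ), e^{tJ_k(λ)} = e^{λt} · (I + tN + t^2 N^2/2! + ... + t^{k-1} N^{k-1}/(k-1)!) where N is the nilpotent superdiagonal part.

Assembling the blocks and conjugating back gives the entries of e^{tA} as shown above.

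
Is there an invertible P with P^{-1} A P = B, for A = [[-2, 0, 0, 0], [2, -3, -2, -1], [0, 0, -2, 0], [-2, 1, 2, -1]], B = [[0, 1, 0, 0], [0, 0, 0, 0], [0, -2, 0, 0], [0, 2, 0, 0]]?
No.

trace(A) = -8 but trace(B) = 0. The trace is a similarity invariant, so A and B are not similar.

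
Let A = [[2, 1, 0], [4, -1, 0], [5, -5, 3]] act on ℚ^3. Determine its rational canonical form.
The invariant factors of A (the non-unit diagonal entries of the Smith normal form of xI - A over ℚ[x]) are x - 3, (x - 3)(x + 2), each dividing the next. The characteristic polynomial is their product, (x - 3)^2(x + 2).

The rational canonical form is the block-diagonal matrix of companion matrices C(f_i):
R = [[3, 0, 0], [0, 0, 6], [0, 1, 1]].

R = [[3, 0, 0], [0, 0, 6], [0, 1, 1]]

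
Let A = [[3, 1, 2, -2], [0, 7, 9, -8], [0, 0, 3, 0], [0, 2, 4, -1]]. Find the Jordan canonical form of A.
The characteristic polynomial is det(xI - A) = (x - 3)^4, so the eigenvalues are 3 (algebraic multiplicity 4).

For λ = 3: rank(A - 3I) = 2, rank((A - 3I)^2) = 1, rank((A - 3I)^3) = 0. The eigenspace has dimension 4 - 2 = 2, so there are 2 Jordan blocks; the rank sequence gives block sizes [3, 1].

Assembling the blocks gives the Jordan form J above.

J = [[3, 1, 0, 0], [0, 3, 1, 0], [0, 0, 3, 0], [0, 0, 0, 3]]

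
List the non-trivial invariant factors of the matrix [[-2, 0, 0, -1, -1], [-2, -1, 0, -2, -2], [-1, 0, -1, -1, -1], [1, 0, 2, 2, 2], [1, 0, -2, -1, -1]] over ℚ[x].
The Jordan structure of A has elementary divisors (x + 1), (x + 1), (x + 1), x^2. Arranging the block sizes at each eigenvalue in decreasing order and taking row products gives the invariant factors.

Invariant factors (smallest first, each dividing the next): x + 1, x + 1, x^2(x + 1).

Check: the last factor x^2(x + 1) is the minimal polynomial, and the product x^2(x + 1)^3 is the characteristic polynomial.

x + 1, x + 1, x^2(x + 1)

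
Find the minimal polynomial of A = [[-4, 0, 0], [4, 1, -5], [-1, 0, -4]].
m_A(x) = (x - 1)(x + 4)^2

The characteristic polynomial factors as (x - 1)(x + 4)^2. The minimal polynomial is ∏(x - λ)^{k_λ} where k_λ is the size of the largest Jordan block at λ.

For λ = -4: rank(A + 4I) = 2, and the largest Jordan block has size 2 (the smallest k with rank((A + 4I)^k) = rank((A + 4I)^(k+1))).
For λ = 1: rank(A - I) = 2, and the largest Jordan block has size 1 (the smallest k with rank((A - I)^k) = rank((A - I)^(k+1))).

So m_A(x) = (x - 1)(x + 4)^2.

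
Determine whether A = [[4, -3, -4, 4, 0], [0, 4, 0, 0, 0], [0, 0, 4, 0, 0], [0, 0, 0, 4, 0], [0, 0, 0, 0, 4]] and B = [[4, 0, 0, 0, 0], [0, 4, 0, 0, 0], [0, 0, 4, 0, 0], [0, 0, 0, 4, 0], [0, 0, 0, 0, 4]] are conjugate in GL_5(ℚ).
Both have characteristic polynomial (x - 4)^5, but the minimal polynomial of A is (x - 4)^2 while the minimal polynomial of B is x - 4. The minimal polynomial is a similarity invariant, so A and B are not similar.

No.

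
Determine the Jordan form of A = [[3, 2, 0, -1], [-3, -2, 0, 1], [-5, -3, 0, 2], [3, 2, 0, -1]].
J = [[0, 1, 0, 0], [0, 0, 0, 0], [0, 0, 0, 1], [0, 0, 0, 0]]

The characteristic polynomial is det(xI - A) = x^4, so the eigenvalues are 0 (algebraic multiplicity 4).

For λ = 0: rank(A) = 2, rank(A^2) = 0. The eigenspace has dimension 4 - 2 = 2, so there are 2 Jordan blocks; the rank sequence gives block sizes [2, 2].

Assembling the blocks gives the Jordan form J above.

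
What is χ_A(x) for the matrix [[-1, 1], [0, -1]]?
χ_A(x) = (x + 1)^2

xI - A = [[x + 1, -1], [0, x + 1]].

Expanding det(xI - A) along the first row:
det(xI - A) = + (x + 1)·det([[x + 1]]) - (-1)·det([[0]]).

Evaluating gives χ_A(x) = x^2 + 2x + 1 = (x + 1)^2.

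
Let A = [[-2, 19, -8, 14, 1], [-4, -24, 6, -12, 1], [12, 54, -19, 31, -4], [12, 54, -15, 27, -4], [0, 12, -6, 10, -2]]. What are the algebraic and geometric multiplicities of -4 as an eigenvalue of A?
algebraic multiplicity 5, geometric multiplicity 2

The characteristic polynomial is (x + 4)^5, so the factor x + 4 appears with exponent 5: the algebraic multiplicity is 5.

rank(A + 4I) = 3, so the eigenspace has dimension 5 - 3 = 2: the geometric multiplicity is 2.

Since 2 < 5, A is not diagonalizable.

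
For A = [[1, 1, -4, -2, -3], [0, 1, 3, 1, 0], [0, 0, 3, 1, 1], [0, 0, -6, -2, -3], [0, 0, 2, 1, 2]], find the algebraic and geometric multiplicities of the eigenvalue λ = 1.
The characteristic polynomial is (x - 1)^5, so the factor x - 1 appears with exponent 5: the algebraic multiplicity is 5.

rank(A - I) = 3, so the eigenspace has dimension 5 - 3 = 2: the geometric multiplicity is 2.

Since 2 < 5, A is not diagonalizable.

algebraic multiplicity 5, geometric multiplicity 2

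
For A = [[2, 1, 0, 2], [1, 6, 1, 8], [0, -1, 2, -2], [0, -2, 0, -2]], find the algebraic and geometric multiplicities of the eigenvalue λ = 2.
The characteristic polynomial is (x - 2)^4, so the factor x - 2 appears with exponent 4: the algebraic multiplicity is 4.

rank(A - 2I) = 2, so the eigenspace has dimension 4 - 2 = 2: the geometric multiplicity is 2.

Since 2 < 4, A is not diagonalizable.

algebraic multiplicity 4, geometric multiplicity 2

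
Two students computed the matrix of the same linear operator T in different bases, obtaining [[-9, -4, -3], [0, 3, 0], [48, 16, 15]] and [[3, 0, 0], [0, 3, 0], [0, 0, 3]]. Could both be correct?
No.

Both have characteristic polynomial (x - 3)^3, but the minimal polynomial of A is (x - 3)^2 while the minimal polynomial of B is x - 3. The minimal polynomial is a similarity invariant, so A and B are not similar.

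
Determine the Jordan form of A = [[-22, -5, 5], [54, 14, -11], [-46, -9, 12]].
J = [[-2, 0, 0], [0, 3, 1], [0, 0, 3]]

The characteristic polynomial is det(xI - A) = (x - 3)^2(x + 2), so the eigenvalues are -2 (algebraic multiplicity 1), 3 (algebraic multiplicity 2).

For λ = -2: algebraic multiplicity 1 gives one 1×1 block.

For λ = 3: rank(A - 3I) = 2, rank((A - 3I)^2) = 1. The eigenspace has dimension 3 - 2 = 1, so there is 1 Jordan block; the rank sequence gives block sizes [2].

Assembling the blocks gives the Jordan form J above.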